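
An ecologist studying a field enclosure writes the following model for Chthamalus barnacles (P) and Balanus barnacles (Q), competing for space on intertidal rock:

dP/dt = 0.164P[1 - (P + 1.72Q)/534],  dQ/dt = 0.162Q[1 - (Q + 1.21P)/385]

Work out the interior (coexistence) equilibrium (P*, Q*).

P* ≈ 119, Q* ≈ 242

Setting both brackets to zero gives the nullclines P + 1.72Q = 534 and 1.21P + Q = 385.
Substituting Q = 385 - 1.21P into the first: P(1 - 1.72·1.21) = 534 - 1.72·385.
So P* = -128/-1.08 = 119, and then Q* = 385 - 1.21·119 = 242.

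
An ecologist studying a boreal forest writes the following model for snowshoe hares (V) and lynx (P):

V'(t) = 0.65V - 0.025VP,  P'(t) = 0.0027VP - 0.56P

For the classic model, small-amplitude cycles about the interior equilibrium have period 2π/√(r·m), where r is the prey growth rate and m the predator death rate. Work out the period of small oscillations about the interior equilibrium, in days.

Here r = 0.65 and m = 0.56, so r·m = 0.364.
ω = √0.364 = 0.603 per day, hence T = 2π/ω ≈ 10.4 days.

T ≈ 10.4 days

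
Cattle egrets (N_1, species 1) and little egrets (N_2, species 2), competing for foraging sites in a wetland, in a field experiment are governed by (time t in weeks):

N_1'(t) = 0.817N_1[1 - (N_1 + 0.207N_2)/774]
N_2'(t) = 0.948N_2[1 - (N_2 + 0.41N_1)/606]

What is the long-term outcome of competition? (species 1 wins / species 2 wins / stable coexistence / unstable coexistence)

Compare the nullcline intercepts: K1/α12 = 774/0.207 = 3740 > K2 = 606; K2/α21 = 606/0.41 = 1480 > K1 = 774.
Since both inequalities hold, each species can invade when rare, so the interior equilibrium is stable.

stable coexistence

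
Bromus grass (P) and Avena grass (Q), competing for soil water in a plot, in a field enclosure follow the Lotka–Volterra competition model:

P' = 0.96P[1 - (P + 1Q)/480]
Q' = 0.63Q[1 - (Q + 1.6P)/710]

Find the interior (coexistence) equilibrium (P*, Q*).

Setting both brackets to zero gives the nullclines P + 1Q = 480 and 1.6P + Q = 710.
Substituting Q = 710 - 1.6P into the first: P(1 - 1·1.6) = 480 - 1·710.
So P* = -230/-0.6 = 383, and then Q* = 710 - 1.6·383 = 96.7.

P* ≈ 383, Q* ≈ 96.7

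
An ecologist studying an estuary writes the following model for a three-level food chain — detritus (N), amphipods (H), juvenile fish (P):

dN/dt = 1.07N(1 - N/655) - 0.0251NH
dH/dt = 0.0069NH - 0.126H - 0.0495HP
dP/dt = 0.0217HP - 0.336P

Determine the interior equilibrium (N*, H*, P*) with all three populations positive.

From dP/dt = 0: 0.0217H* = 0.336, so H* = 15.5.
From dN/dt = 0: 1.07(1 - N*/655) = 0.0251·15.5, giving N* = 655·(1 - 0.363) = 417.
From dH/dt = 0: 0.0069·417 - 0.126 = 0.0495P*, so P* = 2.75/0.0495 = 55.6.

N* ≈ 417, H* ≈ 15.5, P* ≈ 55.6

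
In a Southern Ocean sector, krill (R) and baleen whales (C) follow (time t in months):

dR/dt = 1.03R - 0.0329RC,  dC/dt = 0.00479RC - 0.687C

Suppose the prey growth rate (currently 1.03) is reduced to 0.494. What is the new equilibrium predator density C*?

C* ≈ 15

At the interior fixed point, setting dR/dt = 0 with R > 0 fixes C* = (prey growth rate)/(RC coefficient) — independent of the other coefficients.
With the change, C* = 0.494/0.0329 = 15; it falls from 31.3.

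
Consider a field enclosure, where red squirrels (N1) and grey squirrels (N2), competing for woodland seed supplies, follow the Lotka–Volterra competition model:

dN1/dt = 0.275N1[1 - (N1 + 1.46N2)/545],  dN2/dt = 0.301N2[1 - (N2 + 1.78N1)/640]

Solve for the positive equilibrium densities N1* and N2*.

N1* ≈ 244, N2* ≈ 206

Setting both brackets to zero gives the nullclines N1 + 1.46N2 = 545 and 1.78N1 + N2 = 640.
Substituting N2 = 640 - 1.78N1 into the first: N1(1 - 1.46·1.78) = 545 - 1.46·640.
So N1* = -389/-1.6 = 244, and then N2* = 640 - 1.78·244 = 206.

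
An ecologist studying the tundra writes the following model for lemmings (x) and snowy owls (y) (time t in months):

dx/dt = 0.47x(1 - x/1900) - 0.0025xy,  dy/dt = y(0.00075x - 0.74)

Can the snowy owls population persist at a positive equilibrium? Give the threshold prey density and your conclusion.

Threshold x = 987; K > 987, so yes, the predator persists.

The predator equation gives dy/dt > 0 only when x > 0.74/0.00075 = 987.
Without the predator, x → K = 1900. Since 1900 > 987, the predator can invade and persist.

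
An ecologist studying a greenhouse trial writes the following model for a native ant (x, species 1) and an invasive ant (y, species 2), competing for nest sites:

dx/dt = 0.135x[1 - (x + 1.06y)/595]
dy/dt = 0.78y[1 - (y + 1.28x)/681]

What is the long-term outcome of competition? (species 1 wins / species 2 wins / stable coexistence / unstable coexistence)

unstable coexistence (outcome depends on initial conditions)

Compare the nullcline intercepts: K1/α12 = 595/1.06 = 561 < K2 = 681; K2/α21 = 681/1.28 = 532 < K1 = 595.
Since both are reversed, neither can invade when rare; the interior point is a saddle.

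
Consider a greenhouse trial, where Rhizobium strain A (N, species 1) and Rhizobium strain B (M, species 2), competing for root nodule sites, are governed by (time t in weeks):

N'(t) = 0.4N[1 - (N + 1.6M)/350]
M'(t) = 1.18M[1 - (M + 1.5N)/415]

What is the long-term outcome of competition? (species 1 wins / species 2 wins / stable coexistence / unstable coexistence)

Compare the nullcline intercepts: K1/α12 = 350/1.6 = 219 < K2 = 415; K2/α21 = 415/1.5 = 277 < K1 = 350.
Since both are reversed, neither can invade when rare; the interior point is a saddle.

unstable coexistence (outcome depends on initial conditions)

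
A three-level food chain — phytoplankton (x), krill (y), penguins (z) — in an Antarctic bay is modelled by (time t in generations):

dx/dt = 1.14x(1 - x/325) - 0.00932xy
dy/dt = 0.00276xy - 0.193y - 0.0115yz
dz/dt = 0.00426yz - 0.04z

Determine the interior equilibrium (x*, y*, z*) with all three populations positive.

From dz/dt = 0: 0.00426y* = 0.04, so y* = 9.39.
From dx/dt = 0: 1.14(1 - x*/325) = 0.00932·9.39, giving x* = 325·(1 - 0.0768) = 300.
From dy/dt = 0: 0.00276·300 - 0.193 = 0.0115z*, so z* = 0.635/0.0115 = 55.2.

x* ≈ 300, y* ≈ 9.39, z* ≈ 55.2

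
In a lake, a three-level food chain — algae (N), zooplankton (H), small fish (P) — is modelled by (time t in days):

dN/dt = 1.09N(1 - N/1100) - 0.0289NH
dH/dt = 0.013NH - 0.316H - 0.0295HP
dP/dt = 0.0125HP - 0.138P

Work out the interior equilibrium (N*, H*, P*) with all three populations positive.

N* ≈ 778, H* ≈ 11, P* ≈ 332

From dP/dt = 0: 0.0125H* = 0.138, so H* = 11.
From dN/dt = 0: 1.09(1 - N*/1100) = 0.0289·11, giving N* = 1100·(1 - 0.293) = 778.
From dH/dt = 0: 0.013·778 - 0.316 = 0.0295P*, so P* = 9.8/0.0295 = 332.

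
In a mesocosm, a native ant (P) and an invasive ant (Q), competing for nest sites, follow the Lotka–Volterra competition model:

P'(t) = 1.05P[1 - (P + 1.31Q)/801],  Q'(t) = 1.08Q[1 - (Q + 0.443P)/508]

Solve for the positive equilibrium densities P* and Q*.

Setting both brackets to zero gives the nullclines P + 1.31Q = 801 and 0.443P + Q = 508.
Substituting Q = 508 - 0.443P into the first: P(1 - 1.31·0.443) = 801 - 1.31·508.
So P* = 136/0.42 = 323, and then Q* = 508 - 0.443·323 = 365.

P* ≈ 323, Q* ≈ 365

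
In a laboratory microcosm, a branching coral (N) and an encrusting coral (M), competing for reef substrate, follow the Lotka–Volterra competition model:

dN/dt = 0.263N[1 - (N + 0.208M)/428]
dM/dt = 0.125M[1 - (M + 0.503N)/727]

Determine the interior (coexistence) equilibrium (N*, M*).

N* ≈ 309, M* ≈ 572

Setting both brackets to zero gives the nullclines N + 0.208M = 428 and 0.503N + M = 727.
Substituting M = 727 - 0.503N into the first: N(1 - 0.208·0.503) = 428 - 0.208·727.
So N* = 277/0.895 = 309, and then M* = 727 - 0.503·309 = 572.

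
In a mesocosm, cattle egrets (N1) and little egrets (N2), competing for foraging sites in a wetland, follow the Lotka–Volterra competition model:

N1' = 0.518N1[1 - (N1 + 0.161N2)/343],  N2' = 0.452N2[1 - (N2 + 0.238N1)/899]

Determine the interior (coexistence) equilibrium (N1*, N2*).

N1* ≈ 206, N2* ≈ 850

Setting both brackets to zero gives the nullclines N1 + 0.161N2 = 343 and 0.238N1 + N2 = 899.
Substituting N2 = 899 - 0.238N1 into the first: N1(1 - 0.161·0.238) = 343 - 0.161·899.
So N1* = 198/0.962 = 206, and then N2* = 899 - 0.238·206 = 850.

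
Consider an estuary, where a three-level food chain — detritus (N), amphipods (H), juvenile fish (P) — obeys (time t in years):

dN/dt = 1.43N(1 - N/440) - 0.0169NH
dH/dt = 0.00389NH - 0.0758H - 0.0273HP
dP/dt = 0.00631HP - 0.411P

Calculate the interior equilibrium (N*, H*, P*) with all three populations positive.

N* ≈ 101, H* ≈ 65.1, P* ≈ 11.7

From dP/dt = 0: 0.00631H* = 0.411, so H* = 65.1.
From dN/dt = 0: 1.43(1 - N*/440) = 0.0169·65.1, giving N* = 440·(1 - 0.77) = 101.
From dH/dt = 0: 0.00389·101 - 0.0758 = 0.0273P*, so P* = 0.318/0.0273 = 11.7.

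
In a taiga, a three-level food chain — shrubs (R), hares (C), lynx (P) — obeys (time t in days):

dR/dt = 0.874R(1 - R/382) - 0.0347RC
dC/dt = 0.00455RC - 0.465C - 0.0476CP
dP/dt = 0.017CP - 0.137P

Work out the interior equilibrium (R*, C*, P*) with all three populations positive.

From dP/dt = 0: 0.017C* = 0.137, so C* = 8.06.
From dR/dt = 0: 0.874(1 - R*/382) = 0.0347·8.06, giving R* = 382·(1 - 0.32) = 260.
From dC/dt = 0: 0.00455·260 - 0.465 = 0.0476P*, so P* = 0.717/0.0476 = 15.1.

R* ≈ 260, C* ≈ 8.06, P* ≈ 15.1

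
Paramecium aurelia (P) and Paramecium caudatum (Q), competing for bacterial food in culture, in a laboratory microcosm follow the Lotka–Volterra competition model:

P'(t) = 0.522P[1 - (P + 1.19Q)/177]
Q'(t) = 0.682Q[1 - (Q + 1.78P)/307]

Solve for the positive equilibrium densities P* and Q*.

Setting both brackets to zero gives the nullclines P + 1.19Q = 177 and 1.78P + Q = 307.
Substituting Q = 307 - 1.78P into the first: P(1 - 1.19·1.78) = 177 - 1.19·307.
So P* = -188/-1.12 = 168, and then Q* = 307 - 1.78·168 = 7.21.

P* ≈ 168, Q* ≈ 7.21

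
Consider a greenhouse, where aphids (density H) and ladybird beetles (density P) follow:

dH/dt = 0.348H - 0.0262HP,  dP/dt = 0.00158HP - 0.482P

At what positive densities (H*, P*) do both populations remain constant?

Set dP/dt = 0 with P > 0: 0.00158H - 0.482 = 0, so H* = 0.482/0.00158 = 305.
Set dH/dt = 0 with H > 0: 0.348 - 0.0262P = 0, so P* = 0.348/0.0262 = 13.3.

H* ≈ 305, P* ≈ 13.3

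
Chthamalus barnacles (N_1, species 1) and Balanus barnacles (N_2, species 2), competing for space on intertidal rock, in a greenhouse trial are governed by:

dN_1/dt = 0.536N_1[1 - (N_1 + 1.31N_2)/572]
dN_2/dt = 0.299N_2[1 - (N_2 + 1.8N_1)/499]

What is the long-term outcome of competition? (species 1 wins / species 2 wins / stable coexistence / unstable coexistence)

Compare the nullcline intercepts: K1/α12 = 572/1.31 = 437 < K2 = 499; K2/α21 = 499/1.8 = 277 < K1 = 572.
Since both are reversed, neither can invade when rare; the interior point is a saddle.

unstable coexistence (outcome depends on initial conditions)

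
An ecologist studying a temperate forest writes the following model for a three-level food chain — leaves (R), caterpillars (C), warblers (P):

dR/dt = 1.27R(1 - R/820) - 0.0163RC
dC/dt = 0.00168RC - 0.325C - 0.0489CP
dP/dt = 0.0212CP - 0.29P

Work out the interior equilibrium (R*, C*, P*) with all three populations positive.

R* ≈ 676, C* ≈ 13.7, P* ≈ 16.6

From dP/dt = 0: 0.0212C* = 0.29, so C* = 13.7.
From dR/dt = 0: 1.27(1 - R*/820) = 0.0163·13.7, giving R* = 820·(1 - 0.176) = 676.
From dC/dt = 0: 0.00168·676 - 0.325 = 0.0489P*, so P* = 0.811/0.0489 = 16.6.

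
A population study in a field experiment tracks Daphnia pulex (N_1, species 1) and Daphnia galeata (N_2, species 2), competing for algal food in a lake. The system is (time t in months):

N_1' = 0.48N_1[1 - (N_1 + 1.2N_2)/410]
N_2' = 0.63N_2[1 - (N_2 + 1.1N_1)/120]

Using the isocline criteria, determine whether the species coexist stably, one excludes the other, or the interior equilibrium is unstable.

Compare the nullcline intercepts: K1/α12 = 410/1.2 = 342 > K2 = 120; K2/α21 = 120/1.1 = 109 < K1 = 410.
Since the inequalities point opposite ways, species 1 can invade but species 2 cannot.

species 1 excludes species 2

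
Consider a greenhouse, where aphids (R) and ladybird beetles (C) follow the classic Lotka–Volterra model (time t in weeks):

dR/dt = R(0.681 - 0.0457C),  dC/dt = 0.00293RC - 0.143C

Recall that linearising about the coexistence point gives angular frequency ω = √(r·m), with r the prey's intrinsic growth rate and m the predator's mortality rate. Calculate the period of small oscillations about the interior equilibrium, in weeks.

T ≈ 20.1 weeks

Here r = 0.681 and m = 0.143, so r·m = 0.0974.
ω = √0.0974 = 0.312 per week, hence T = 2π/ω ≈ 20.1 weeks.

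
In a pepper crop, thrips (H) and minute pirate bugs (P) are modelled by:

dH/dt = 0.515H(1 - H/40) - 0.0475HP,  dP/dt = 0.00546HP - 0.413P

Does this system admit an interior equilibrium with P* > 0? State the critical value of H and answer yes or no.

The predator equation gives dP/dt > 0 only when H > 0.413/0.00546 = 75.6.
Without the predator, H → K = 40. Since 40 < 75.6, the predator cannot invade.

Threshold H = 75.6; K < 75.6, so no, the predator goes extinct.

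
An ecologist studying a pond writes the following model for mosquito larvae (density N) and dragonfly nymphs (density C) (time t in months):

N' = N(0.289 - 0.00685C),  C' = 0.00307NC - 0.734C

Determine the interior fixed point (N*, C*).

N* ≈ 239, C* ≈ 42.2

Set dC/dt = 0 with C > 0: 0.00307N - 0.734 = 0, so N* = 0.734/0.00307 = 239.
Set dN/dt = 0 with N > 0: 0.289 - 0.00685C = 0, so C* = 0.289/0.00685 = 42.2.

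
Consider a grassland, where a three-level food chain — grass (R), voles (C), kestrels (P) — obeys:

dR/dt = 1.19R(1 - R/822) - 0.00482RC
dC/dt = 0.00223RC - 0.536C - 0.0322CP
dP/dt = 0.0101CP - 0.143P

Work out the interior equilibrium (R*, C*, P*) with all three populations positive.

R* ≈ 775, C* ≈ 14.2, P* ≈ 37

From dP/dt = 0: 0.0101C* = 0.143, so C* = 14.2.
From dR/dt = 0: 1.19(1 - R*/822) = 0.00482·14.2, giving R* = 822·(1 - 0.0573) = 775.
From dC/dt = 0: 0.00223·775 - 0.536 = 0.0322P*, so P* = 1.19/0.0322 = 37.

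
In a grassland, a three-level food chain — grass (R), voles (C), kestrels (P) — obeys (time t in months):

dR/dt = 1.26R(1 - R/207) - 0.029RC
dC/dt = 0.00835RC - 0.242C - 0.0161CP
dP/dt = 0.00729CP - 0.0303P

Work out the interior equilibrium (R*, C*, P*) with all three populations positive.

From dP/dt = 0: 0.00729C* = 0.0303, so C* = 4.16.
From dR/dt = 0: 1.26(1 - R*/207) = 0.029·4.16, giving R* = 207·(1 - 0.0957) = 187.
From dC/dt = 0: 0.00835·187 - 0.242 = 0.0161P*, so P* = 1.32/0.0161 = 82.1.

R* ≈ 187, C* ≈ 4.16, P* ≈ 82.1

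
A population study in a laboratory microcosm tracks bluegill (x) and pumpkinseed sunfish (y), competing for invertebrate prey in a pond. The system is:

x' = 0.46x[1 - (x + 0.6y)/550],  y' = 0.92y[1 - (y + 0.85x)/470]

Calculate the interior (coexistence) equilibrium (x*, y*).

x* ≈ 547, y* ≈ 5.1

Setting both brackets to zero gives the nullclines x + 0.6y = 550 and 0.85x + y = 470.
Substituting y = 470 - 0.85x into the first: x(1 - 0.6·0.85) = 550 - 0.6·470.
So x* = 268/0.49 = 547, and then y* = 470 - 0.85·547 = 5.1.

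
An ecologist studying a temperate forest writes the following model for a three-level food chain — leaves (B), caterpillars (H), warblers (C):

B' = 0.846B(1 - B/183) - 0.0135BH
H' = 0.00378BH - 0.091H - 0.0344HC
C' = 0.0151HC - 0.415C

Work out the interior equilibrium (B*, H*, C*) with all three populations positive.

From dC/dt = 0: 0.0151H* = 0.415, so H* = 27.5.
From dB/dt = 0: 0.846(1 - B*/183) = 0.0135·27.5, giving B* = 183·(1 - 0.439) = 103.
From dH/dt = 0: 0.00378·103 - 0.091 = 0.0344C*, so C* = 0.297/0.0344 = 8.64.

B* ≈ 103, H* ≈ 27.5, C* ≈ 8.64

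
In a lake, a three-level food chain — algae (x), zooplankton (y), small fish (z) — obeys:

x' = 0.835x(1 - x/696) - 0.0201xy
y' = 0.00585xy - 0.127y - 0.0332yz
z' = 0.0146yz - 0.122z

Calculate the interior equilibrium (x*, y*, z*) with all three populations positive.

x* ≈ 556, y* ≈ 8.36, z* ≈ 94.1

From dz/dt = 0: 0.0146y* = 0.122, so y* = 8.36.
From dx/dt = 0: 0.835(1 - x*/696) = 0.0201·8.36, giving x* = 696·(1 - 0.201) = 556.
From dy/dt = 0: 0.00585·556 - 0.127 = 0.0332z*, so z* = 3.13/0.0332 = 94.1.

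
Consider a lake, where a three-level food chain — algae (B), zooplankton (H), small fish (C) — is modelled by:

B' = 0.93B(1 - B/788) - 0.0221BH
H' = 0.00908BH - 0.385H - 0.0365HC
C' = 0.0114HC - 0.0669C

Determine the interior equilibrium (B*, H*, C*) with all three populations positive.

B* ≈ 678, H* ≈ 5.87, C* ≈ 158

From dC/dt = 0: 0.0114H* = 0.0669, so H* = 5.87.
From dB/dt = 0: 0.93(1 - B*/788) = 0.0221·5.87, giving B* = 788·(1 - 0.139) = 678.
From dH/dt = 0: 0.00908·678 - 0.385 = 0.0365C*, so C* = 5.77/0.0365 = 158.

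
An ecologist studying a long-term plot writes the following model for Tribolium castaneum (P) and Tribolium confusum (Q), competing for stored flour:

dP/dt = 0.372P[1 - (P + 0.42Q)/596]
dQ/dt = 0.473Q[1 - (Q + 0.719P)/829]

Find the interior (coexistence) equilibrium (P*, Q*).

Setting both brackets to zero gives the nullclines P + 0.42Q = 596 and 0.719P + Q = 829.
Substituting Q = 829 - 0.719P into the first: P(1 - 0.42·0.719) = 596 - 0.42·829.
So P* = 248/0.698 = 355, and then Q* = 829 - 0.719·355 = 574.

P* ≈ 355, Q* ≈ 574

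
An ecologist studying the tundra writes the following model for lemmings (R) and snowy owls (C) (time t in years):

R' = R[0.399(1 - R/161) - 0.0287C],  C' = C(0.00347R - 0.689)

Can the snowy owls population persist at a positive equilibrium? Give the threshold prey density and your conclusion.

The predator equation gives dC/dt > 0 only when R > 0.689/0.00347 = 199.
Without the predator, R → K = 161. Since 161 < 199, the predator cannot invade.

Threshold R = 199; K < 199, so no, the predator goes extinct.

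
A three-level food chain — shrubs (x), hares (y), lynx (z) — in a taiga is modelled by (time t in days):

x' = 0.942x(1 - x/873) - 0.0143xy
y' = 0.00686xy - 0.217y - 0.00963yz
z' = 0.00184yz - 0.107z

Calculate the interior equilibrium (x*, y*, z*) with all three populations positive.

From dz/dt = 0: 0.00184y* = 0.107, so y* = 58.2.
From dx/dt = 0: 0.942(1 - x*/873) = 0.0143·58.2, giving x* = 873·(1 - 0.883) = 102.
From dy/dt = 0: 0.00686·102 - 0.217 = 0.00963z*, so z* = 0.485/0.00963 = 50.4.

x* ≈ 102, y* ≈ 58.2, z* ≈ 50.4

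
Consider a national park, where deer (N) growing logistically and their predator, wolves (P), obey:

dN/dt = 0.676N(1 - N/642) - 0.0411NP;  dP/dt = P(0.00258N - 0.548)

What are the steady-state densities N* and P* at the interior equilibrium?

From dP/dt = 0 with P > 0: 0.00258N* = 0.548, so N* = 212.
Substitute into dN/dt = 0: 0.676(1 - 212/642) = 0.0411P*.
The bracket is 0.669, giving P* = 0.452/0.0411 = 11.

N* ≈ 212, P* ≈ 11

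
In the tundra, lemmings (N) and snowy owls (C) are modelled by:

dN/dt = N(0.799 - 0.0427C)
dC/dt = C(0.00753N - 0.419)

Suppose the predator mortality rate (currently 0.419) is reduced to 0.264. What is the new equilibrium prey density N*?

At the interior fixed point, setting dC/dt = 0 with C > 0 fixes N* = (predator death rate)/(NC coefficient) — independent of the other coefficients.
With the change, N* = 0.264/0.00753 = 35.1; it falls from 55.6.

N* ≈ 35.1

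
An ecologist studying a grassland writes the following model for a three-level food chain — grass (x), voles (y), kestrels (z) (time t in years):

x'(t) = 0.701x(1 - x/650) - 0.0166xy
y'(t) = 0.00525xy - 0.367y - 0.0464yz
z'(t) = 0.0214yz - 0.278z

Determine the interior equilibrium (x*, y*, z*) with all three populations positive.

x* ≈ 450, y* ≈ 13, z* ≈ 43

From dz/dt = 0: 0.0214y* = 0.278, so y* = 13.
From dx/dt = 0: 0.701(1 - x*/650) = 0.0166·13, giving x* = 650·(1 - 0.308) = 450.
From dy/dt = 0: 0.00525·450 - 0.367 = 0.0464z*, so z* = 2/0.0464 = 43.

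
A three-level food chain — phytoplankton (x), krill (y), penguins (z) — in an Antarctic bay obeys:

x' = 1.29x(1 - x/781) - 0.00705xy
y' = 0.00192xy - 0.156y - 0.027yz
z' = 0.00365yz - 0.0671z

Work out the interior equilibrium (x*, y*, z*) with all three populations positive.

From dz/dt = 0: 0.00365y* = 0.0671, so y* = 18.4.
From dx/dt = 0: 1.29(1 - x*/781) = 0.00705·18.4, giving x* = 781·(1 - 0.1) = 703.
From dy/dt = 0: 0.00192·703 - 0.156 = 0.027z*, so z* = 1.19/0.027 = 44.2.

x* ≈ 703, y* ≈ 18.4, z* ≈ 44.2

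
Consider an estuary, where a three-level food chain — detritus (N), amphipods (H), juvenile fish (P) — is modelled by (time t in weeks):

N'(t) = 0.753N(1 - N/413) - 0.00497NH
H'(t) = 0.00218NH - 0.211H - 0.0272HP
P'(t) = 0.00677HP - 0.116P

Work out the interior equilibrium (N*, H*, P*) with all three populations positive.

N* ≈ 366, H* ≈ 17.1, P* ≈ 21.6

From dP/dt = 0: 0.00677H* = 0.116, so H* = 17.1.
From dN/dt = 0: 0.753(1 - N*/413) = 0.00497·17.1, giving N* = 413·(1 - 0.113) = 366.
From dH/dt = 0: 0.00218·366 - 0.211 = 0.0272P*, so P* = 0.588/0.0272 = 21.6.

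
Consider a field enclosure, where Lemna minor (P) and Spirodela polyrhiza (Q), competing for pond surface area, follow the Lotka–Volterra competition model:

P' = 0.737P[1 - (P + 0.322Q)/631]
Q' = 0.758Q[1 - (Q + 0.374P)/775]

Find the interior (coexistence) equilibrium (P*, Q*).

Setting both brackets to zero gives the nullclines P + 0.322Q = 631 and 0.374P + Q = 775.
Substituting Q = 775 - 0.374P into the first: P(1 - 0.322·0.374) = 631 - 0.322·775.
So P* = 381/0.88 = 434, and then Q* = 775 - 0.374·434 = 613.

P* ≈ 434, Q* ≈ 613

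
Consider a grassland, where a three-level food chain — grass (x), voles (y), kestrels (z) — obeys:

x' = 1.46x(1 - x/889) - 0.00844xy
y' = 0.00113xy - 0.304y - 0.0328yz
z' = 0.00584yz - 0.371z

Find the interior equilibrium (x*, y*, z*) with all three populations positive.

x* ≈ 563, y* ≈ 63.5, z* ≈ 10.1

From dz/dt = 0: 0.00584y* = 0.371, so y* = 63.5.
From dx/dt = 0: 1.46(1 - x*/889) = 0.00844·63.5, giving x* = 889·(1 - 0.367) = 563.
From dy/dt = 0: 0.00113·563 - 0.304 = 0.0328z*, so z* = 0.332/0.0328 = 10.1.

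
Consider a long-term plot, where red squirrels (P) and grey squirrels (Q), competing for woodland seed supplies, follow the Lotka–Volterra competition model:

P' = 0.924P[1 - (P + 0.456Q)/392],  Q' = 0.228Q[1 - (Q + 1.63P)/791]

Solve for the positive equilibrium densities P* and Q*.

P* ≈ 122, Q* ≈ 592

Setting both brackets to zero gives the nullclines P + 0.456Q = 392 and 1.63P + Q = 791.
Substituting Q = 791 - 1.63P into the first: P(1 - 0.456·1.63) = 392 - 0.456·791.
So P* = 31.3/0.257 = 122, and then Q* = 791 - 1.63·122 = 592.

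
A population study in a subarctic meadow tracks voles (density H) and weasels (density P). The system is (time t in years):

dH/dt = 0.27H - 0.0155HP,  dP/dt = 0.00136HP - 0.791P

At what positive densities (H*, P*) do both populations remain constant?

Set dP/dt = 0 with P > 0: 0.00136H - 0.791 = 0, so H* = 0.791/0.00136 = 582.
Set dH/dt = 0 with H > 0: 0.27 - 0.0155P = 0, so P* = 0.27/0.0155 = 17.4.

H* ≈ 582, P* ≈ 17.4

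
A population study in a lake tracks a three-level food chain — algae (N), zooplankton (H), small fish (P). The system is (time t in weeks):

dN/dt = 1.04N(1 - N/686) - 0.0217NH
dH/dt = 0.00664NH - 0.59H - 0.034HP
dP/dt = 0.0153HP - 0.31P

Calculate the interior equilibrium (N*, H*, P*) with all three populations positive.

N* ≈ 396, H* ≈ 20.3, P* ≈ 60

From dP/dt = 0: 0.0153H* = 0.31, so H* = 20.3.
From dN/dt = 0: 1.04(1 - N*/686) = 0.0217·20.3, giving N* = 686·(1 - 0.423) = 396.
From dH/dt = 0: 0.00664·396 - 0.59 = 0.034P*, so P* = 2.04/0.034 = 60.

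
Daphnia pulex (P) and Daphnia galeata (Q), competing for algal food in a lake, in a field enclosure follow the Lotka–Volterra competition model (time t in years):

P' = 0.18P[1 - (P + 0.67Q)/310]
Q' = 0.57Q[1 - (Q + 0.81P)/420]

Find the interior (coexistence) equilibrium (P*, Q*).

Setting both brackets to zero gives the nullclines P + 0.67Q = 310 and 0.81P + Q = 420.
Substituting Q = 420 - 0.81P into the first: P(1 - 0.67·0.81) = 310 - 0.67·420.
So P* = 28.6/0.457 = 62.5, and then Q* = 420 - 0.81·62.5 = 369.

P* ≈ 62.5, Q* ≈ 369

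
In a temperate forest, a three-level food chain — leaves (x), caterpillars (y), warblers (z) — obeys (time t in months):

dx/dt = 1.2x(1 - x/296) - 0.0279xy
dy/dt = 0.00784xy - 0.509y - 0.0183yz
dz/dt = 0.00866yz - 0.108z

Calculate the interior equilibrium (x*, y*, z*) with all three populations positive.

x* ≈ 210, y* ≈ 12.5, z* ≈ 62.2

From dz/dt = 0: 0.00866y* = 0.108, so y* = 12.5.
From dx/dt = 0: 1.2(1 - x*/296) = 0.0279·12.5, giving x* = 296·(1 - 0.29) = 210.
From dy/dt = 0: 0.00784·210 - 0.509 = 0.0183z*, so z* = 1.14/0.0183 = 62.2.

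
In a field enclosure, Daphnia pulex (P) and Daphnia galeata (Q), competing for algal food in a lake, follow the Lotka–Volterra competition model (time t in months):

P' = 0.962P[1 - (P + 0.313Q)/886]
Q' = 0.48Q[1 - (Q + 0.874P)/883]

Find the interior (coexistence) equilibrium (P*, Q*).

P* ≈ 839, Q* ≈ 150

Setting both brackets to zero gives the nullclines P + 0.313Q = 886 and 0.874P + Q = 883.
Substituting Q = 883 - 0.874P into the first: P(1 - 0.313·0.874) = 886 - 0.313·883.
So P* = 610/0.726 = 839, and then Q* = 883 - 0.874·839 = 150.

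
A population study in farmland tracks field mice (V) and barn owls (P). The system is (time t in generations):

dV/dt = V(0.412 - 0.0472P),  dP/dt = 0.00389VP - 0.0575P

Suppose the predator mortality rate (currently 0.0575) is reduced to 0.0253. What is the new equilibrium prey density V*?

V* ≈ 6.5

At the interior fixed point, setting dP/dt = 0 with P > 0 fixes V* = (predator death rate)/(VP coefficient) — independent of the other coefficients.
With the change, V* = 0.0253/0.00389 = 6.5; it falls from 14.8.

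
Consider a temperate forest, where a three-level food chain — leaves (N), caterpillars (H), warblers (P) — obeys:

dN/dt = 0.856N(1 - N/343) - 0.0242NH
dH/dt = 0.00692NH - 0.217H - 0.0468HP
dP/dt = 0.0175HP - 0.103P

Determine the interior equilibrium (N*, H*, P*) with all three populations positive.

From dP/dt = 0: 0.0175H* = 0.103, so H* = 5.89.
From dN/dt = 0: 0.856(1 - N*/343) = 0.0242·5.89, giving N* = 343·(1 - 0.166) = 286.
From dH/dt = 0: 0.00692·286 - 0.217 = 0.0468P*, so P* = 1.76/0.0468 = 37.6.

N* ≈ 286, H* ≈ 5.89, P* ≈ 37.6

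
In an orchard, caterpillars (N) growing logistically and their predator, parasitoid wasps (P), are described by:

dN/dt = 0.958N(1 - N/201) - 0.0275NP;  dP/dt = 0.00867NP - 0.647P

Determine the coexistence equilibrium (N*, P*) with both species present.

N* ≈ 74.6, P* ≈ 21.9

From dP/dt = 0 with P > 0: 0.00867N* = 0.647, so N* = 74.6.
Substitute into dN/dt = 0: 0.958(1 - 74.6/201) = 0.0275P*.
The bracket is 0.629, giving P* = 0.602/0.0275 = 21.9.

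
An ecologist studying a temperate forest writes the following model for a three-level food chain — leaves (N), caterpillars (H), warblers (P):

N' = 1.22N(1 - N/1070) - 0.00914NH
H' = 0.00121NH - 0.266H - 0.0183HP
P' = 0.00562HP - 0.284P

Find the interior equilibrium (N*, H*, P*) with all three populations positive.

From dP/dt = 0: 0.00562H* = 0.284, so H* = 50.5.
From dN/dt = 0: 1.22(1 - N*/1070) = 0.00914·50.5, giving N* = 1070·(1 - 0.379) = 665.
From dH/dt = 0: 0.00121·665 - 0.266 = 0.0183P*, so P* = 0.539/0.0183 = 29.4.

N* ≈ 665, H* ≈ 50.5, P* ≈ 29.4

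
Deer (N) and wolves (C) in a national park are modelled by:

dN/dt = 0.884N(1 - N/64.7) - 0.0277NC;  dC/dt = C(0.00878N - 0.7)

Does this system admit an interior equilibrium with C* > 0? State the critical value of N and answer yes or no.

The predator equation gives dC/dt > 0 only when N > 0.7/0.00878 = 79.7.
Without the predator, N → K = 64.7. Since 64.7 < 79.7, the predator cannot invade.

Threshold N = 79.7; K < 79.7, so no, the predator goes extinct.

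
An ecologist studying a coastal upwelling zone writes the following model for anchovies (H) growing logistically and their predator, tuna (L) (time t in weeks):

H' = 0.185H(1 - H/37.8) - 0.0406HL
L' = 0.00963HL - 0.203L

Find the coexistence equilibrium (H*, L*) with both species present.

From dL/dt = 0 with L > 0: 0.00963H* = 0.203, so H* = 21.1.
Substitute into dH/dt = 0: 0.185(1 - 21.1/37.8) = 0.0406L*.
The bracket is 0.442, giving L* = 0.0818/0.0406 = 2.02.

H* ≈ 21.1, L* ≈ 2.02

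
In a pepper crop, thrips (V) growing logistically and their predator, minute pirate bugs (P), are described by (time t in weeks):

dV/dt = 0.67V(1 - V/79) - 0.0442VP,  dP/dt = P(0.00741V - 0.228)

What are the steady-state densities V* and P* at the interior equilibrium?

From dP/dt = 0 with P > 0: 0.00741V* = 0.228, so V* = 30.8.
Substitute into dV/dt = 0: 0.67(1 - 30.8/79) = 0.0442P*.
The bracket is 0.611, giving P* = 0.409/0.0442 = 9.25.

V* ≈ 30.8, P* ≈ 9.25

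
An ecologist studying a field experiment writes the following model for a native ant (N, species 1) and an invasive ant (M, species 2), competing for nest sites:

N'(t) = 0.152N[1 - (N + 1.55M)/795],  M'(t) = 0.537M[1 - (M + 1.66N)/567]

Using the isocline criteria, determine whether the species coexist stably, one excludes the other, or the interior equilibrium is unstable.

unstable coexistence (outcome depends on initial conditions)

Compare the nullcline intercepts: K1/α12 = 795/1.55 = 513 < K2 = 567; K2/α21 = 567/1.66 = 342 < K1 = 795.
Since both are reversed, neither can invade when rare; the interior point is a saddle.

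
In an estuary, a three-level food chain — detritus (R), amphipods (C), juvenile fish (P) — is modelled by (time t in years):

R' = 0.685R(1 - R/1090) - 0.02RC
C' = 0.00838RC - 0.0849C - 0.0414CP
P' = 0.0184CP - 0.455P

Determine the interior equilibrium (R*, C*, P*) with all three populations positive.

From dP/dt = 0: 0.0184C* = 0.455, so C* = 24.7.
From dR/dt = 0: 0.685(1 - R*/1090) = 0.02·24.7, giving R* = 1090·(1 - 0.722) = 303.
From dC/dt = 0: 0.00838·303 - 0.0849 = 0.0414P*, so P* = 2.45/0.0414 = 59.3.

R* ≈ 303, C* ≈ 24.7, P* ≈ 59.3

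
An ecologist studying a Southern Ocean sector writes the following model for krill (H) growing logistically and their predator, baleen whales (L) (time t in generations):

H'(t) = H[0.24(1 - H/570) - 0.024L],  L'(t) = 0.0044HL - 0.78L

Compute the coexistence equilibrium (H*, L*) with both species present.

From dL/dt = 0 with L > 0: 0.0044H* = 0.78, so H* = 177.
Substitute into dH/dt = 0: 0.24(1 - 177/570) = 0.024L*.
The bracket is 0.689, giving L* = 0.165/0.024 = 6.89.

H* ≈ 177, L* ≈ 6.89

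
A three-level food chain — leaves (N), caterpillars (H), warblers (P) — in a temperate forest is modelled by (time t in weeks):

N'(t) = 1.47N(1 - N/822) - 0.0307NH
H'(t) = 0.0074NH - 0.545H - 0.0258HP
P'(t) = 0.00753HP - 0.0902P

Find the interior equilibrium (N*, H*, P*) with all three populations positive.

From dP/dt = 0: 0.00753H* = 0.0902, so H* = 12.
From dN/dt = 0: 1.47(1 - N*/822) = 0.0307·12, giving N* = 822·(1 - 0.25) = 616.
From dH/dt = 0: 0.0074·616 - 0.545 = 0.0258P*, so P* = 4.02/0.0258 = 156.

N* ≈ 616, H* ≈ 12, P* ≈ 156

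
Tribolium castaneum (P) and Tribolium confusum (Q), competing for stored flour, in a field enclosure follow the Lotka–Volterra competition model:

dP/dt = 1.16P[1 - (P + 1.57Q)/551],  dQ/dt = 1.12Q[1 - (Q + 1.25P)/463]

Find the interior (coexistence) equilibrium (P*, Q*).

P* ≈ 183, Q* ≈ 235

Setting both brackets to zero gives the nullclines P + 1.57Q = 551 and 1.25P + Q = 463.
Substituting Q = 463 - 1.25P into the first: P(1 - 1.57·1.25) = 551 - 1.57·463.
So P* = -176/-0.963 = 183, and then Q* = 463 - 1.25·183 = 235.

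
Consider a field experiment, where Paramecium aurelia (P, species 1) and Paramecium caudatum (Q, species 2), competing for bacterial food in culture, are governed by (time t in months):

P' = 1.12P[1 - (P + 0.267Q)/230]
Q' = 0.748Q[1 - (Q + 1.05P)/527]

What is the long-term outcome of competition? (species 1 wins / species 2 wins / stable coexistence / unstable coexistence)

Compare the nullcline intercepts: K1/α12 = 230/0.267 = 861 > K2 = 527; K2/α21 = 527/1.05 = 502 > K1 = 230.
Since both inequalities hold, each species can invade when rare, so the interior equilibrium is stable.

stable coexistence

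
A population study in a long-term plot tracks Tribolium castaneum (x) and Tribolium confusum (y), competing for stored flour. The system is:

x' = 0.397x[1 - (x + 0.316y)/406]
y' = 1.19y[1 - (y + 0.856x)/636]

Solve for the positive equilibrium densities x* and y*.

x* ≈ 281, y* ≈ 395

Setting both brackets to zero gives the nullclines x + 0.316y = 406 and 0.856x + y = 636.
Substituting y = 636 - 0.856x into the first: x(1 - 0.316·0.856) = 406 - 0.316·636.
So x* = 205/0.73 = 281, and then y* = 636 - 0.856·281 = 395.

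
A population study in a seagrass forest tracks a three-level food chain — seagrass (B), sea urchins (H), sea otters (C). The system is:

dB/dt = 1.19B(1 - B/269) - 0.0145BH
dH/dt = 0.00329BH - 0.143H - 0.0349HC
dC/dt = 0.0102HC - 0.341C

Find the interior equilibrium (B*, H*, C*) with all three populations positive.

B* ≈ 159, H* ≈ 33.4, C* ≈ 10.9

From dC/dt = 0: 0.0102H* = 0.341, so H* = 33.4.
From dB/dt = 0: 1.19(1 - B*/269) = 0.0145·33.4, giving B* = 269·(1 - 0.407) = 159.
From dH/dt = 0: 0.00329·159 - 0.143 = 0.0349C*, so C* = 0.381/0.0349 = 10.9.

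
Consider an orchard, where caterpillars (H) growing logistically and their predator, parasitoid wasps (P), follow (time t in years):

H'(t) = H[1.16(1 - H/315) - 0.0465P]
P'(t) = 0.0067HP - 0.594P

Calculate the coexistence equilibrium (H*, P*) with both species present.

H* ≈ 88.7, P* ≈ 17.9

From dP/dt = 0 with P > 0: 0.0067H* = 0.594, so H* = 88.7.
Substitute into dH/dt = 0: 1.16(1 - 88.7/315) = 0.0465P*.
The bracket is 0.719, giving P* = 0.834/0.0465 = 17.9.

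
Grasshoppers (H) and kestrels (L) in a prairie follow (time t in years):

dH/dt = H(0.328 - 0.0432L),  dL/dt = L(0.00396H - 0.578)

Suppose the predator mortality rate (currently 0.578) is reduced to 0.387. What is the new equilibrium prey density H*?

H* ≈ 97.7

At the interior fixed point, setting dL/dt = 0 with L > 0 fixes H* = (predator death rate)/(HL coefficient) — independent of the other coefficients.
With the change, H* = 0.387/0.00396 = 97.7; it falls from 146.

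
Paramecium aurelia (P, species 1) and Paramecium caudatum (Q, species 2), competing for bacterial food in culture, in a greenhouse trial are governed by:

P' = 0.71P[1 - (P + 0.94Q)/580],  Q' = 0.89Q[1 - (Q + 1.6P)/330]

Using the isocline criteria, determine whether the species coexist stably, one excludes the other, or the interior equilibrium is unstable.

species 1 excludes species 2

Compare the nullcline intercepts: K1/α12 = 580/0.94 = 617 > K2 = 330; K2/α21 = 330/1.6 = 206 < K1 = 580.
Since the inequalities point opposite ways, species 1 can invade but species 2 cannot.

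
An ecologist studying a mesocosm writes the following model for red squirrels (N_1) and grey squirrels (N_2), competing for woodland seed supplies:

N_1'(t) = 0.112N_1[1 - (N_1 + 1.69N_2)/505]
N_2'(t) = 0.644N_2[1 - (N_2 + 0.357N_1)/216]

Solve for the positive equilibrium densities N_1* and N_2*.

N_1* ≈ 353, N_2* ≈ 90

Setting both brackets to zero gives the nullclines N_1 + 1.69N_2 = 505 and 0.357N_1 + N_2 = 216.
Substituting N_2 = 216 - 0.357N_1 into the first: N_1(1 - 1.69·0.357) = 505 - 1.69·216.
So N_1* = 140/0.397 = 353, and then N_2* = 216 - 0.357·353 = 90.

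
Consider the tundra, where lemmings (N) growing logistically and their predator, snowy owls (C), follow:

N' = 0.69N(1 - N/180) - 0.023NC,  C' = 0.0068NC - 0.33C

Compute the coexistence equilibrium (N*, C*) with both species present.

N* ≈ 48.5, C* ≈ 21.9

From dC/dt = 0 with C > 0: 0.0068N* = 0.33, so N* = 48.5.
Substitute into dN/dt = 0: 0.69(1 - 48.5/180) = 0.023C*.
The bracket is 0.73, giving C* = 0.504/0.023 = 21.9.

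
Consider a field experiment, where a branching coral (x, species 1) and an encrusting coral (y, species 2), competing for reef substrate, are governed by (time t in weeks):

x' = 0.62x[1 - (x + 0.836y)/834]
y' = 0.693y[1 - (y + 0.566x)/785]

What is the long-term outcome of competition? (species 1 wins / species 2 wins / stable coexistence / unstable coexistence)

Compare the nullcline intercepts: K1/α12 = 834/0.836 = 998 > K2 = 785; K2/α21 = 785/0.566 = 1390 > K1 = 834.
Since both inequalities hold, each species can invade when rare, so the interior equilibrium is stable.

stable coexistence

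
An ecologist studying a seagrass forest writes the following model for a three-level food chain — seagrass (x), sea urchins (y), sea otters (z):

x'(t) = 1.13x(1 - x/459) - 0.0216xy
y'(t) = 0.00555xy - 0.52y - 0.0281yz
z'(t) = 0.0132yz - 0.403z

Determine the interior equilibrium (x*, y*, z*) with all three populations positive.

x* ≈ 191, y* ≈ 30.5, z* ≈ 19.2

From dz/dt = 0: 0.0132y* = 0.403, so y* = 30.5.
From dx/dt = 0: 1.13(1 - x*/459) = 0.0216·30.5, giving x* = 459·(1 - 0.584) = 191.
From dy/dt = 0: 0.00555·191 - 0.52 = 0.0281z*, so z* = 0.541/0.0281 = 19.2.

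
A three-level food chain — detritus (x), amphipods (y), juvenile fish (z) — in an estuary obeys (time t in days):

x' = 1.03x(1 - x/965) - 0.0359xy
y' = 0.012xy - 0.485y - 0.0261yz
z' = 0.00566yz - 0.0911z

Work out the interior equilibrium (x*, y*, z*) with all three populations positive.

From dz/dt = 0: 0.00566y* = 0.0911, so y* = 16.1.
From dx/dt = 0: 1.03(1 - x*/965) = 0.0359·16.1, giving x* = 965·(1 - 0.561) = 424.
From dy/dt = 0: 0.012·424 - 0.485 = 0.0261z*, so z* = 4.6/0.0261 = 176.

x* ≈ 424, y* ≈ 16.1, z* ≈ 176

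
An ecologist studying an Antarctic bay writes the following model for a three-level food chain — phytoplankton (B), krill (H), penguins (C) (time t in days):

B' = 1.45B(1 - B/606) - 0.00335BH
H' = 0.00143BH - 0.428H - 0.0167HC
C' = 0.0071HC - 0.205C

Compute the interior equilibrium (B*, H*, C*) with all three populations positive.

From dC/dt = 0: 0.0071H* = 0.205, so H* = 28.9.
From dB/dt = 0: 1.45(1 - B*/606) = 0.00335·28.9, giving B* = 606·(1 - 0.0667) = 566.
From dH/dt = 0: 0.00143·566 - 0.428 = 0.0167C*, so C* = 0.381/0.0167 = 22.8.

B* ≈ 566, H* ≈ 28.9, C* ≈ 22.8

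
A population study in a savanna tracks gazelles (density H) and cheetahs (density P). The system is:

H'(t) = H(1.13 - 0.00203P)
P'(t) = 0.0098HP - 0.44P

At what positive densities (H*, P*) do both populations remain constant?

H* ≈ 44.9, P* ≈ 557

Set dP/dt = 0 with P > 0: 0.0098H - 0.44 = 0, so H* = 0.44/0.0098 = 44.9.
Set dH/dt = 0 with H > 0: 1.13 - 0.00203P = 0, so P* = 1.13/0.00203 = 557.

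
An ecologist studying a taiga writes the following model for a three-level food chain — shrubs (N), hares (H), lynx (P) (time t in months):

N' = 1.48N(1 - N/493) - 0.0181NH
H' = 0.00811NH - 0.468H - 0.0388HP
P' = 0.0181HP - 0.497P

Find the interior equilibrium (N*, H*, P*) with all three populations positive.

N* ≈ 327, H* ≈ 27.5, P* ≈ 56.4

From dP/dt = 0: 0.0181H* = 0.497, so H* = 27.5.
From dN/dt = 0: 1.48(1 - N*/493) = 0.0181·27.5, giving N* = 493·(1 - 0.336) = 327.
From dH/dt = 0: 0.00811·327 - 0.468 = 0.0388P*, so P* = 2.19/0.0388 = 56.4.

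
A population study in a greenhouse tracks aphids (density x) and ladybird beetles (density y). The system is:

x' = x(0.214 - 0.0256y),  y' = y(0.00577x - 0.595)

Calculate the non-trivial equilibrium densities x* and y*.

Set dy/dt = 0 with y > 0: 0.00577x - 0.595 = 0, so x* = 0.595/0.00577 = 103.
Set dx/dt = 0 with x > 0: 0.214 - 0.0256y = 0, so y* = 0.214/0.0256 = 8.36.

x* ≈ 103, y* ≈ 8.36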